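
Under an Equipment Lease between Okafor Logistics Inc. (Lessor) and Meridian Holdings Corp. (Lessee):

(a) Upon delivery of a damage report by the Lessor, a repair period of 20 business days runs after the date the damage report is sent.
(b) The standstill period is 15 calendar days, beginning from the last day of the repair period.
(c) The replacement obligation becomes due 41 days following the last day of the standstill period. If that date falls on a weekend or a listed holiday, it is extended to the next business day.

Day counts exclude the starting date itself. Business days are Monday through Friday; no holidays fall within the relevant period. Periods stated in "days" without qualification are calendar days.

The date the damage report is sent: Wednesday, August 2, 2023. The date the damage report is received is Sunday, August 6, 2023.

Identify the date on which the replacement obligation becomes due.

October 25, 2023

The last day of the repair period: 20 business days after Wednesday, August 2, 2023, skipping weekends — Aug 3, Aug 4, Aug 7, Aug 8, …, Aug 28, Aug 29, Aug 30 — lands on Wednesday, August 30, 2023.
The last day of the standstill period: 15 calendar days after August 30, 2023 is September 14, 2023.
Adding 41 calendar days to September 14, 2023 gives October 25, 2023, which is the date on which the replacement obligation becomes due. October 25, 2023 is a Wednesday, so no roll-forward applies.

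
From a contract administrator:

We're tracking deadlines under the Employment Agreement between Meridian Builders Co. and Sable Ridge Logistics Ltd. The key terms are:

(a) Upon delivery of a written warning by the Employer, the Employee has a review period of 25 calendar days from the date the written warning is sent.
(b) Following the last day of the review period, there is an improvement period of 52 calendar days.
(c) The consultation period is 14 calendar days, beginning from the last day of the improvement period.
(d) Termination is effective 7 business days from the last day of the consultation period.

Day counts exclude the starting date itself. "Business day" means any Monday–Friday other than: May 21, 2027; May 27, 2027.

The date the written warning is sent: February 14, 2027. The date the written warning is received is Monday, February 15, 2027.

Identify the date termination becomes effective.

Adding 25 calendar days to February 14, 2027 gives March 11, 2027, which is the last day of the review period.
The last day of the improvement period: 52 calendar days after March 11, 2027 is May 2, 2027.
The last day of the consultation period: May 2, 2027 + 14 days = May 16, 2027.
The date termination becomes effective: counting 7 business days from Sunday, May 16, 2027 (May 17, May 18, May 19, May 20, May 24, May 25, May 26, skipping weekends and the listed holiday on May 21) reaches Wednesday, May 26, 2027.

May 26, 2027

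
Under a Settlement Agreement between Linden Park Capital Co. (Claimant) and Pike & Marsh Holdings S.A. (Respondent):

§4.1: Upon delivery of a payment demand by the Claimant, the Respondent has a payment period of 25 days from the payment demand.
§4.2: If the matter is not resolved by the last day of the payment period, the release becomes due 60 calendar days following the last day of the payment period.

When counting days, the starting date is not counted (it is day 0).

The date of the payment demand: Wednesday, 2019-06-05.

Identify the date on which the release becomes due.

The last day of the payment period: 2019-06-05 + 25 days = 2019-06-30.
The date on which the release becomes due: 2019-06-30 + 60 days = 2019-08-29.

2019-08-29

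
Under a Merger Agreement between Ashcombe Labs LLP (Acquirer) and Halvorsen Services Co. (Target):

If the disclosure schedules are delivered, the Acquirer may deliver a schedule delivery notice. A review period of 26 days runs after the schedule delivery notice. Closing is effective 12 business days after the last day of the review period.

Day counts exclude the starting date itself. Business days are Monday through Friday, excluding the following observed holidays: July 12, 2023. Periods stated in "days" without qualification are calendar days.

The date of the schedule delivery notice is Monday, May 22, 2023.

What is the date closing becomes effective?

July 4, 2023

Adding 26 calendar days to May 22, 2023 gives June 17, 2023, which is the last day of the review period.
From Saturday, June 17, 2023, 12 business days (Jun 19, Jun 20, Jun 21, Jun 22, …, Jun 30, Jul 3, Jul 4, skipping weekends) brings us to Tuesday, July 4, 2023, which is the date closing becomes effective.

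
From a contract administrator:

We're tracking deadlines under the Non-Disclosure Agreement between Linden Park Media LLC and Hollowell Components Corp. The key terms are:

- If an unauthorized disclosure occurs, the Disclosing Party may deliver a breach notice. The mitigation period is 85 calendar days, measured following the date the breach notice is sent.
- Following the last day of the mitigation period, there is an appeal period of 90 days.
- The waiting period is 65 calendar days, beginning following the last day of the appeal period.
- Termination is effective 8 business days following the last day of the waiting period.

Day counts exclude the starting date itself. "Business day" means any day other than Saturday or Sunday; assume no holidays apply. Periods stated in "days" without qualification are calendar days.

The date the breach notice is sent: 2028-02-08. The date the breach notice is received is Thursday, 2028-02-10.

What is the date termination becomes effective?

2028-10-17

The last day of the mitigation period: 85 calendar days after 2028-02-08 is 2028-05-03.
The last day of the appeal period: 90 calendar days after 2028-05-03 is 2028-08-01.
Adding 65 calendar days to 2028-08-01 gives 2028-10-05, which is the last day of the waiting period.
The date termination becomes effective: counting 8 business days from Thursday, 2028-10-05 (Oct 6, Oct 9, Oct 10, Oct 11, Oct 12, Oct 13, Oct 16, Oct 17, skipping weekends) reaches Tuesday, 2028-10-17.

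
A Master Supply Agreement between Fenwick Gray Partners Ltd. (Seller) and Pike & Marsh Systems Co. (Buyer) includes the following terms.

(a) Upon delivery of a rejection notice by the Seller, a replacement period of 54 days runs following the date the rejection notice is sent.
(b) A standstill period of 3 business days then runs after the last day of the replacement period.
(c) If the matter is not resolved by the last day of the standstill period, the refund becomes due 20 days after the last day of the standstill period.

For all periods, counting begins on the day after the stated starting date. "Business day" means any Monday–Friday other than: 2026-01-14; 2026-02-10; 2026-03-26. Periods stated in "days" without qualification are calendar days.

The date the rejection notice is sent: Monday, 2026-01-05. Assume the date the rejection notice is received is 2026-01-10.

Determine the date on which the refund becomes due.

The last day of the replacement period: 2026-01-05 + 54 days = 2026-02-28.
From Saturday, 2026-02-28, 3 business days (Mar 2, Mar 3, Mar 4, skipping weekends) brings us to Wednesday, 2026-03-04, which is the last day of the standstill period.
The date on which the refund becomes due: 2026-03-04 + 20 days = 2026-03-24.

2026-03-24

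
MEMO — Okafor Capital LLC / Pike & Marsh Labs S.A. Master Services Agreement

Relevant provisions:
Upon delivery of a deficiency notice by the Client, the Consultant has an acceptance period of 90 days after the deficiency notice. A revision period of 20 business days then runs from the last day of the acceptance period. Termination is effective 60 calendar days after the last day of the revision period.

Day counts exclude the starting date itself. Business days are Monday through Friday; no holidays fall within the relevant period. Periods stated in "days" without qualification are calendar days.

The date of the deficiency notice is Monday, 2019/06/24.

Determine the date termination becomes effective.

The last day of the acceptance period: 2019/06/24 + 90 days = 2019/09/22.
From Sunday, 2019/09/22, 20 business days (Sep 23, Sep 24, Sep 25, Sep 26, …, Oct 16, Oct 17, Oct 18, skipping weekends) brings us to Friday, 2019/10/18, which is the last day of the revision period.
Adding 60 calendar days to 2019/10/18 gives 2019/12/17, which is the date termination becomes effective.

2019/12/17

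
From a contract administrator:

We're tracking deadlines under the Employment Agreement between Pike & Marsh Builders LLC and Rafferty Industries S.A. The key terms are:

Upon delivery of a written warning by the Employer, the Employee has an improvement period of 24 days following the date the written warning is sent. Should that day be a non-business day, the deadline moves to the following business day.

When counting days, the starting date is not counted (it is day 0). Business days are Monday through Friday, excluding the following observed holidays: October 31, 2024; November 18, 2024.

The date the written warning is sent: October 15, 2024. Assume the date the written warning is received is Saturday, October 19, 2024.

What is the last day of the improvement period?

November 8, 2024

The last day of the improvement period: October 15, 2024 + 24 days = November 8, 2024. November 8, 2024 is a Friday and is not a listed holiday, so no roll-forward applies.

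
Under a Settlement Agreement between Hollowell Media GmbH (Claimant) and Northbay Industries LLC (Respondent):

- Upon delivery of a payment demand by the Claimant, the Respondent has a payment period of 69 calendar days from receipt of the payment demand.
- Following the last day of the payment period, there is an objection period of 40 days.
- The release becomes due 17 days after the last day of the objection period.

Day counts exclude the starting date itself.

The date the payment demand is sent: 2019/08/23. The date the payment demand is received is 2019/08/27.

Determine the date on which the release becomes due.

Adding 69 calendar days to 2019/08/27 gives 2019/11/04, which is the last day of the payment period.
The last day of the objection period: 40 calendar days after 2019/11/04 is 2019/12/14.
The date on which the release becomes due: 2019/12/14 + 17 days = 2019/12/31.

2019/12/31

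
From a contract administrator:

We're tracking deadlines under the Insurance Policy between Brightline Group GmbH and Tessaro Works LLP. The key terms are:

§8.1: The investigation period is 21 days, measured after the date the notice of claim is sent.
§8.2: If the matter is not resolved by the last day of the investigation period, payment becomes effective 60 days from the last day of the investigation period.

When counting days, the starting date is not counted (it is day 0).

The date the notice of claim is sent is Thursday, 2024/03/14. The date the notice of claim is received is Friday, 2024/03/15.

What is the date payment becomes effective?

2024/06/03

The last day of the investigation period: 21 calendar days after 2024/03/14 is 2024/04/04.
The date payment becomes effective: 60 calendar days after 2024/04/04 is 2024/06/03.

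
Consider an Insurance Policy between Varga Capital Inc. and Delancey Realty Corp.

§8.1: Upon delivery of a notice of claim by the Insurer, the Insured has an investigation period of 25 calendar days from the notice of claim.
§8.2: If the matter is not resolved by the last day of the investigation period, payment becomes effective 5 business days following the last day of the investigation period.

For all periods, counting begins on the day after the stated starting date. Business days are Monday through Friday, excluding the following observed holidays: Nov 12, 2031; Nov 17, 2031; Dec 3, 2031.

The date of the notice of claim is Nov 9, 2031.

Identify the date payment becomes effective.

The last day of the investigation period: 25 calendar days after Nov 9, 2031 is Dec 4, 2031.
The date payment becomes effective: 5 business days after Thursday, Dec 4, 2031, skipping weekends — Dec 5, Dec 8, Dec 9, Dec 10, Dec 11 — lands on Thursday, Dec 11, 2031.

Dec 11, 2031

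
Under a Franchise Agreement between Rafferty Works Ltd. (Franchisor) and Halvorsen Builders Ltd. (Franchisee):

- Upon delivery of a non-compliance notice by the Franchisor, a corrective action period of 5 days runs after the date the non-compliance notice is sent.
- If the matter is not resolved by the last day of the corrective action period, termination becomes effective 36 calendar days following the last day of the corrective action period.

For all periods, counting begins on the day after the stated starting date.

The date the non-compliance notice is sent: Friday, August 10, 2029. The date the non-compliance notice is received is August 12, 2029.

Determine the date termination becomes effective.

September 20, 2029

The last day of the corrective action period: 5 calendar days after August 10, 2029 is August 15, 2029.
Adding 36 calendar days to August 15, 2029 gives September 20, 2029, which is the date termination becomes effective.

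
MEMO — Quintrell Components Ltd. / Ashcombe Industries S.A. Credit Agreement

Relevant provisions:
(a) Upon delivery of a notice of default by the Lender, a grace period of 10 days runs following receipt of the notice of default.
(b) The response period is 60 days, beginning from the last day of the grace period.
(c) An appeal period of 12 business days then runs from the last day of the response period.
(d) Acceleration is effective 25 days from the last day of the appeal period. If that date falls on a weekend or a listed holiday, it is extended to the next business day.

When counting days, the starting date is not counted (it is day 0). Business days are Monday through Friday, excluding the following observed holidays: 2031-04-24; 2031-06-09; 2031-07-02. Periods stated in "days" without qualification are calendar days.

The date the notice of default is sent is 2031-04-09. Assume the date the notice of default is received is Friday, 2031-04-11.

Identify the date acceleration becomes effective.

2031-08-04

The last day of the grace period: 2031-04-11 + 10 days = 2031-04-21.
The last day of the response period: 60 calendar days after 2031-04-21 is 2031-06-20.
The last day of the appeal period: counting 12 business days from Friday, 2031-06-20 (Jun 23, Jun 24, Jun 25, Jun 26, …, Jul 7, Jul 8, Jul 9, skipping weekends and the listed holiday on Jul 2) reaches Wednesday, 2031-07-09.
The date acceleration becomes effective: 25 calendar days after 2031-07-09 is 2031-08-03. That falls on a Sunday, so it rolls to the next business day, Monday, 2031-08-04.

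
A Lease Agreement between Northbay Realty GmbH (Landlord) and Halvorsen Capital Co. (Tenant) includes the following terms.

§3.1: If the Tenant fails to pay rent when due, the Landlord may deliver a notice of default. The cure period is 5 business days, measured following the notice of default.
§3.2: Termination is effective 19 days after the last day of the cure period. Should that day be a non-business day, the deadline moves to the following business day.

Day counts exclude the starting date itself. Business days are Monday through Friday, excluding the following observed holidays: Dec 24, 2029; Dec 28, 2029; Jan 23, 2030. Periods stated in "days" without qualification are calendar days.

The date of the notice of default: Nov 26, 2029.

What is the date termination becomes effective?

Dec 25, 2029

The last day of the cure period: 5 business days after Monday, Nov 26, 2029, skipping weekends — Nov 27, Nov 28, Nov 29, Nov 30, Dec 3 — lands on Monday, Dec 3, 2029.
The date termination becomes effective: 19 calendar days after Dec 3, 2029 is Dec 22, 2029. That falls on a Saturday, so it rolls to the next business day, Tuesday, Dec 25, 2029.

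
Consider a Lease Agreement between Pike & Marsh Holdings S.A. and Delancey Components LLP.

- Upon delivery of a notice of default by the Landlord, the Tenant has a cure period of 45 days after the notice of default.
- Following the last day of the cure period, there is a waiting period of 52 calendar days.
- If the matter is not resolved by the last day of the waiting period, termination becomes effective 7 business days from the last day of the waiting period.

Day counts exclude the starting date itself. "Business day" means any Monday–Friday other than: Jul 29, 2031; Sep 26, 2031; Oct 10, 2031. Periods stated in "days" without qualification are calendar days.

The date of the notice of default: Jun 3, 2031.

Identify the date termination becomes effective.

Sep 17, 2031

The last day of the cure period: 45 calendar days after Jun 3, 2031 is Jul 18, 2031.
The last day of the waiting period: 52 calendar days after Jul 18, 2031 is Sep 8, 2031.
The date termination becomes effective: 7 business days after Monday, Sep 8, 2031, skipping weekends — Sep 9, Sep 10, Sep 11, Sep 12, Sep 15, Sep 16, Sep 17 — lands on Wednesday, Sep 17, 2031.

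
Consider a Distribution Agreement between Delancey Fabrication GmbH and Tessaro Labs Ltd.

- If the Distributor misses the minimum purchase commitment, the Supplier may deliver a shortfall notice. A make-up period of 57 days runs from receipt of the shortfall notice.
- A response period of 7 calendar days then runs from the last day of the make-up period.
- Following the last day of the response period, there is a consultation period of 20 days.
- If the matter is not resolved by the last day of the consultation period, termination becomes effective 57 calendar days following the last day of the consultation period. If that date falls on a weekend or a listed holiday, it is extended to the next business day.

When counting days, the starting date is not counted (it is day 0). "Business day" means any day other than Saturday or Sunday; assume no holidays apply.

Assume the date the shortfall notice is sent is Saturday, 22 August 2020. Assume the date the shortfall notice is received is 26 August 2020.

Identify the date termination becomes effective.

The last day of the make-up period: 57 calendar days after 26 August 2020 is 22 October 2020.
The last day of the response period: 22 October 2020 + 7 days = 29 October 2020.
The last day of the consultation period: 29 October 2020 + 20 days = 18 November 2020.
The date termination becomes effective: 18 November 2020 + 57 days = 14 January 2021. 14 January 2021 is a Thursday, so no roll-forward applies.

14 January 2021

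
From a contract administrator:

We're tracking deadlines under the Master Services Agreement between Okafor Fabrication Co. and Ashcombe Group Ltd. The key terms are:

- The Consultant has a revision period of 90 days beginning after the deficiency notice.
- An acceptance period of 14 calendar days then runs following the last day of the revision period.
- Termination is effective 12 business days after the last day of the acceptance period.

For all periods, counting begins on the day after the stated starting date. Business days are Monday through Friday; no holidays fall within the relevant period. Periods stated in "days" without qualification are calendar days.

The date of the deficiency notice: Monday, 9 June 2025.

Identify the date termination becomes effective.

7 October 2025

The last day of the revision period: 9 June 2025 + 90 days = 7 September 2025.
The last day of the acceptance period: 7 September 2025 + 14 days = 21 September 2025.
From Sunday, 21 September 2025, 12 business days (Sep 22, Sep 23, Sep 24, Sep 25, …, Oct 3, Oct 6, Oct 7, skipping weekends) brings us to Tuesday, 7 October 2025, which is the date termination becomes effective.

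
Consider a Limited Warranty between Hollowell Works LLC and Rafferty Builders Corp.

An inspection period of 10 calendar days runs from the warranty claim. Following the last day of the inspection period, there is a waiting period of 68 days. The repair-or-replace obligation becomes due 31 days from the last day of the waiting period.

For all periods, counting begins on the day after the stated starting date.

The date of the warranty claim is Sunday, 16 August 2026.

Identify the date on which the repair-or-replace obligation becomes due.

The last day of the inspection period: 10 calendar days after 16 August 2026 is 26 August 2026.
The last day of the waiting period: 26 August 2026 + 68 days = 2 November 2026.
Adding 31 calendar days to 2 November 2026 gives 3 December 2026, which is the date on which the repair-or-replace obligation becomes due.

3 December 2026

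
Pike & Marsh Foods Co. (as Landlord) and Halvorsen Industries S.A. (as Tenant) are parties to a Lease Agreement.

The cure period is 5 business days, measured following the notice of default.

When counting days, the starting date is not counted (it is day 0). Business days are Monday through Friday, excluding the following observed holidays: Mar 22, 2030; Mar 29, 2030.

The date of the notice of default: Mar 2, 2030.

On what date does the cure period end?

The last day of the cure period: 5 business days after Saturday, Mar 2, 2030, skipping weekends — Mar 4, Mar 5, Mar 6, Mar 7, Mar 8 — lands on Friday, Mar 8, 2030.

Mar 8, 2030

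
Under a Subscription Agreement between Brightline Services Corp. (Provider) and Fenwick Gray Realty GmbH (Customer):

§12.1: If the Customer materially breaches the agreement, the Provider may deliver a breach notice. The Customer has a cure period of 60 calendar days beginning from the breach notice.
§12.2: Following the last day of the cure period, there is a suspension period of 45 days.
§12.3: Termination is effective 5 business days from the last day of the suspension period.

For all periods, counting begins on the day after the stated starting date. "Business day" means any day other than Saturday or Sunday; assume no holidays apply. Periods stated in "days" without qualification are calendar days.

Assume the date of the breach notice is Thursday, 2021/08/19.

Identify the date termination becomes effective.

The last day of the cure period: 2021/08/19 + 60 days = 2021/10/18.
Adding 45 calendar days to 2021/10/18 gives 2021/12/02, which is the last day of the suspension period.
From Thursday, 2021/12/02, 5 business days (Dec 3, Dec 6, Dec 7, Dec 8, Dec 9, skipping weekends) brings us to Thursday, 2021/12/09, which is the date termination becomes effective.

2021/12/09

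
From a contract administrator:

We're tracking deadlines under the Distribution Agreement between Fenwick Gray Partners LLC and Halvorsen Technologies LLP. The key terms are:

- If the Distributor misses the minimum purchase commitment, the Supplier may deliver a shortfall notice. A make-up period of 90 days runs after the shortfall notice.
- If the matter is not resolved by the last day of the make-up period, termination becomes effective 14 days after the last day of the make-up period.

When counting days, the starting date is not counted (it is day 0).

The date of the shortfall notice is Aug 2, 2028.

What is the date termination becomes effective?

Adding 90 calendar days to Aug 2, 2028 gives Oct 31, 2028, which is the last day of the make-up period.
The date termination becomes effective: Oct 31, 2028 + 14 days = Nov 14, 2028.

Nov 14, 2028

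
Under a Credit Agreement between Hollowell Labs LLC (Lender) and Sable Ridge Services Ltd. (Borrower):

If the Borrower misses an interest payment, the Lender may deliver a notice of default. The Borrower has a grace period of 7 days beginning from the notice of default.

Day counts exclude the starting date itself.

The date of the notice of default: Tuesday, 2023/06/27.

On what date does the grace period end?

The last day of the grace period: 7 calendar days after 2023/06/27 is 2023/07/04.

2023/07/04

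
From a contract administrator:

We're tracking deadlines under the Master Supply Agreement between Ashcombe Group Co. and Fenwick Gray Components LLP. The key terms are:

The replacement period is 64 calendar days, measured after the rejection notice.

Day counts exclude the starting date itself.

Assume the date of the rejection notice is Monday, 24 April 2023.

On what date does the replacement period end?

Adding 64 calendar days to 24 April 2023 gives 27 June 2023, which is the last day of the replacement period.

27 June 2023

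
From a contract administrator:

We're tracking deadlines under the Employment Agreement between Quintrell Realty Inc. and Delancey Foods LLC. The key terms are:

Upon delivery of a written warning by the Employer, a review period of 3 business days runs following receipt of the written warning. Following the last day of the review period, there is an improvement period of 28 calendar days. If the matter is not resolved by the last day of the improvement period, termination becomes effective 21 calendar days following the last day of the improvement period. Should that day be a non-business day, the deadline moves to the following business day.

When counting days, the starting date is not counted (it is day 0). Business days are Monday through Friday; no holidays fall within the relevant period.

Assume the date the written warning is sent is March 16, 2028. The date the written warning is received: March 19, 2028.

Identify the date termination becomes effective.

The last day of the review period: counting 3 business days from Sunday, March 19, 2028 (Mar 20, Mar 21, Mar 22, skipping weekends) reaches Wednesday, March 22, 2028.
The last day of the improvement period: 28 calendar days after March 22, 2028 is April 19, 2028.
Adding 21 calendar days to April 19, 2028 gives May 10, 2028, which is the date termination becomes effective. May 10, 2028 is a Wednesday, so no roll-forward applies.

May 10, 2028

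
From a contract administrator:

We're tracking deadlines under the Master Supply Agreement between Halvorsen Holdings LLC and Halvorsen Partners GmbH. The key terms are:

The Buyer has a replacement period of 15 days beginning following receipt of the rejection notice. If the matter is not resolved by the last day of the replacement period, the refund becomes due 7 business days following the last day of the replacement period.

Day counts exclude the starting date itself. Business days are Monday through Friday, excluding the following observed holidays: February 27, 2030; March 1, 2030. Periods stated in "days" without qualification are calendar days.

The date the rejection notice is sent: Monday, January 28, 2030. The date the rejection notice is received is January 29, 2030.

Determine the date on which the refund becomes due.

February 22, 2030

The last day of the replacement period: 15 calendar days after January 29, 2030 is February 13, 2030.
From Wednesday, February 13, 2030, 7 business days (Feb 14, Feb 15, Feb 18, Feb 19, Feb 20, Feb 21, Feb 22, skipping weekends) brings us to Friday, February 22, 2030, which is the date on which the refund becomes due.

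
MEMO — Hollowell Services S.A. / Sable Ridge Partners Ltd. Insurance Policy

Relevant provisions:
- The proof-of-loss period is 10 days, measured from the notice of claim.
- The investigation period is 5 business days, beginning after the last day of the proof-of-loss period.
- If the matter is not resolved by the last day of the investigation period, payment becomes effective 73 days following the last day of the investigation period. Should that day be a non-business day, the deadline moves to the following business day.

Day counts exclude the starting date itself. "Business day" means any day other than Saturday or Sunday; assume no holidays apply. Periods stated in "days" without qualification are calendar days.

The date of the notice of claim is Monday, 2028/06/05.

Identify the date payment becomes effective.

Adding 10 calendar days to 2028/06/05 gives 2028/06/15, which is the last day of the proof-of-loss period.
The last day of the investigation period: counting 5 business days from Thursday, 2028/06/15 (Jun 16, Jun 19, Jun 20, Jun 21, Jun 22, skipping weekends) reaches Thursday, 2028/06/22.
The date payment becomes effective: 73 calendar days after 2028/06/22 is 2028/09/03. That falls on a Sunday, so it rolls to the next business day, Monday, 2028/09/04.

2028/09/04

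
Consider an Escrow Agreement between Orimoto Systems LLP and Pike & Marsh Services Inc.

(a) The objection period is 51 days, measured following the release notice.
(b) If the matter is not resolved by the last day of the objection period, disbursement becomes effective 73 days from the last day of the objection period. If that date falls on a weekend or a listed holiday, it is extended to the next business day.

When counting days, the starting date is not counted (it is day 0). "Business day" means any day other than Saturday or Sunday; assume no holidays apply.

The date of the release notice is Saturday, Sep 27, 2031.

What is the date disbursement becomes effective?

Jan 29, 2032

The last day of the objection period: 51 calendar days after Sep 27, 2031 is Nov 17, 2031.
Adding 73 calendar days to Nov 17, 2031 gives Jan 29, 2032, which is the date disbursement becomes effective. Jan 29, 2032 is a Thursday, so no roll-forward applies.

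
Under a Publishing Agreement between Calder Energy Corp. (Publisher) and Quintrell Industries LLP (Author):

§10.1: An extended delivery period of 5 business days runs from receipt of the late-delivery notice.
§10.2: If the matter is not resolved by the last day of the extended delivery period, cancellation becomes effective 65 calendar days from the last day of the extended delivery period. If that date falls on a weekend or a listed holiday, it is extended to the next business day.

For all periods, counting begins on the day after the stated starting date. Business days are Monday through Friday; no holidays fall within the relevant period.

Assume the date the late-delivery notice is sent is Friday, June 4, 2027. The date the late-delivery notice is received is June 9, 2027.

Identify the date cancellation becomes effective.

August 20, 2027

From Wednesday, June 9, 2027, 5 business days (Jun 10, Jun 11, Jun 14, Jun 15, Jun 16, skipping weekends) brings us to Wednesday, June 16, 2027, which is the last day of the extended delivery period.
Adding 65 calendar days to June 16, 2027 gives August 20, 2027, which is the date cancellation becomes effective. August 20, 2027 is a Friday, so no roll-forward applies.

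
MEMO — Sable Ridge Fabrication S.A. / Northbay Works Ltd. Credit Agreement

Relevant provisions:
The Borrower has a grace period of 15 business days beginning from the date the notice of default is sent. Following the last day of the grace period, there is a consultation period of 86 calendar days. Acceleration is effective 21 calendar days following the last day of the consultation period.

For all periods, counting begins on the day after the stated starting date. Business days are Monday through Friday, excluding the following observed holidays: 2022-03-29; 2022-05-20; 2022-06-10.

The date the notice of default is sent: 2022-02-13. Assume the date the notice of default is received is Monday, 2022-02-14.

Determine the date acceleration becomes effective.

2022-06-19

The last day of the grace period: 15 business days after Sunday, 2022-02-13, skipping weekends — Feb 14, Feb 15, Feb 16, Feb 17, …, Mar 2, Mar 3, Mar 4 — lands on Friday, 2022-03-04.
The last day of the consultation period: 86 calendar days after 2022-03-04 is 2022-05-29.
The date acceleration becomes effective: 2022-05-29 + 21 days = 2022-06-19.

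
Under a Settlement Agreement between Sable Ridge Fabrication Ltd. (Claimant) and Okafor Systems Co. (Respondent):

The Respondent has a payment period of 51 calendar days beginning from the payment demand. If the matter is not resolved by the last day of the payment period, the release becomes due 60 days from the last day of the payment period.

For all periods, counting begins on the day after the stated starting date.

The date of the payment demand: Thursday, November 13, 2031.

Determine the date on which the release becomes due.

The last day of the payment period: November 13, 2031 + 51 days = January 3, 2032.
The date on which the release becomes due: January 3, 2032 + 60 days = March 3, 2032.

March 3, 2032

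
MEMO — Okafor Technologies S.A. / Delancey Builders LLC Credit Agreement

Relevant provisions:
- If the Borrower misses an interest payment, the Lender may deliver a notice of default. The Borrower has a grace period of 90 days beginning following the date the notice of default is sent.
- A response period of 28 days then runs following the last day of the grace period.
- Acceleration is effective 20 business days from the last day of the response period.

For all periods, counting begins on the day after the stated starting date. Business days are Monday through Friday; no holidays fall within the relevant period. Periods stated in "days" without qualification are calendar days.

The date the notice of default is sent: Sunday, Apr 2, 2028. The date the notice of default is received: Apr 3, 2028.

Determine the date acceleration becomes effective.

Aug 25, 2028

Adding 90 calendar days to Apr 2, 2028 gives Jul 1, 2028, which is the last day of the grace period.
The last day of the response period: 28 calendar days after Jul 1, 2028 is Jul 29, 2028.
From Saturday, Jul 29, 2028, 20 business days (Jul 31, Aug 1, Aug 2, Aug 3, …, Aug 23, Aug 24, Aug 25, skipping weekends) brings us to Friday, Aug 25, 2028, which is the date acceleration becomes effective.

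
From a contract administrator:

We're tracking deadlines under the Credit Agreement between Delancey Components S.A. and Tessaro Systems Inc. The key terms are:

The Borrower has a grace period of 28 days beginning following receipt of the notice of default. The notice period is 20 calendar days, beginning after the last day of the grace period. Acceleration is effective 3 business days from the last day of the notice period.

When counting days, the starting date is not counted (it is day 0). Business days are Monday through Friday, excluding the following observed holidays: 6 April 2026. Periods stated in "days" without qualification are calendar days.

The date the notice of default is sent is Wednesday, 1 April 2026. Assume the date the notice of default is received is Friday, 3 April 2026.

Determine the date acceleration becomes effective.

The last day of the grace period: 28 calendar days after 3 April 2026 is 1 May 2026.
The last day of the notice period: 1 May 2026 + 20 days = 21 May 2026.
From Thursday, 21 May 2026, 3 business days (May 22, May 25, May 26, skipping weekends) brings us to Tuesday, 26 May 2026, which is the date acceleration becomes effective.

26 May 2026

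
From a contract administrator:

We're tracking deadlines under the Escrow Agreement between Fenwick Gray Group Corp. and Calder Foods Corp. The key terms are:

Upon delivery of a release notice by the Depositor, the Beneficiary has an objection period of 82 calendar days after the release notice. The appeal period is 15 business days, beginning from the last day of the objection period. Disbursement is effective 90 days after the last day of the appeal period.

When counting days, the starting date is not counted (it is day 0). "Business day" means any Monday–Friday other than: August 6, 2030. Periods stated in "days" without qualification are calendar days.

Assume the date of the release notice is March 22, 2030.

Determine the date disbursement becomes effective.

The last day of the objection period: March 22, 2030 + 82 days = June 12, 2030.
The last day of the appeal period: 15 business days after Wednesday, June 12, 2030, skipping weekends — Jun 13, Jun 14, Jun 17, Jun 18, …, Jul 1, Jul 2, Jul 3 — lands on Wednesday, July 3, 2030.
The date disbursement becomes effective: July 3, 2030 + 90 days = October 1, 2030.

October 1, 2030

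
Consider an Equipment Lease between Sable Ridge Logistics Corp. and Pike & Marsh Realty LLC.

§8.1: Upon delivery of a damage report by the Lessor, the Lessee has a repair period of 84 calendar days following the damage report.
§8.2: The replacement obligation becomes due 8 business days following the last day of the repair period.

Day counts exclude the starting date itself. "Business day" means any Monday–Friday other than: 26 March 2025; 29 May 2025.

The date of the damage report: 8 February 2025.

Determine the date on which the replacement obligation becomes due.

The last day of the repair period: 84 calendar days after 8 February 2025 is 3 May 2025.
From Saturday, 3 May 2025, 8 business days (May 5, May 6, May 7, May 8, May 9, May 12, May 13, May 14, skipping weekends) brings us to Wednesday, 14 May 2025, which is the date on which the replacement obligation becomes due.

14 May 2025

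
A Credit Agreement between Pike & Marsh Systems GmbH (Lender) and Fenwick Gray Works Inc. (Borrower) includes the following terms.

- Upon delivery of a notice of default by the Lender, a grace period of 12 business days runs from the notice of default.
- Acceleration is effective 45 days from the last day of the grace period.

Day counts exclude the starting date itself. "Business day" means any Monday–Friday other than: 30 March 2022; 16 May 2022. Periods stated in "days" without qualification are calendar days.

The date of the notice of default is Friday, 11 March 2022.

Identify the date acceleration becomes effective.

The last day of the grace period: counting 12 business days from Friday, 11 March 2022 (Mar 14, Mar 15, Mar 16, Mar 17, …, Mar 25, Mar 28, Mar 29, skipping weekends) reaches Tuesday, 29 March 2022.
Adding 45 calendar days to 29 March 2022 gives 13 May 2022, which is the date acceleration becomes effective.

13 May 2022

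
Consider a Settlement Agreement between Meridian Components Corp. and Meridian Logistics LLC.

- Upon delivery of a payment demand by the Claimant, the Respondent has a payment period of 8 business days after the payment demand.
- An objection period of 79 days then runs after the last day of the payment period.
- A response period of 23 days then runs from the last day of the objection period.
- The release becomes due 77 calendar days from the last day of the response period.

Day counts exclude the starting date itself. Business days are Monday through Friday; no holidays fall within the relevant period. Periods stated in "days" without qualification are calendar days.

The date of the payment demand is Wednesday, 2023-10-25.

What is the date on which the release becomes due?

2024-05-03

The last day of the payment period: 8 business days after Wednesday, 2023-10-25, skipping weekends — Oct 26, Oct 27, Oct 30, Oct 31, Nov 1, Nov 2, Nov 3, Nov 6 — lands on Monday, 2023-11-06.
Adding 79 calendar days to 2023-11-06 gives 2024-01-24, which is the last day of the objection period.
The last day of the response period: 23 calendar days after 2024-01-24 is 2024-02-16.
Adding 77 calendar days to 2024-02-16 gives 2024-05-03, which is the date on which the release becomes due.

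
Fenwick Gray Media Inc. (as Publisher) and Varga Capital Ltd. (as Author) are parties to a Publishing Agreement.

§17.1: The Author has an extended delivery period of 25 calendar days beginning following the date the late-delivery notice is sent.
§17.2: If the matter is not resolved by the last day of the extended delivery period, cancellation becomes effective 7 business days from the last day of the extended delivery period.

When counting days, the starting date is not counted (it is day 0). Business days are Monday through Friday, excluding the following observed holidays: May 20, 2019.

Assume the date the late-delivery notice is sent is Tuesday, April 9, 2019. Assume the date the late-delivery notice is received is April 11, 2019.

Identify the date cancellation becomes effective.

May 14, 2019

The last day of the extended delivery period: 25 calendar days after April 9, 2019 is May 4, 2019.
The date cancellation becomes effective: 7 business days after Saturday, May 4, 2019, skipping weekends — May 6, May 7, May 8, May 9, May 10, May 13, May 14 — lands on Tuesday, May 14, 2019.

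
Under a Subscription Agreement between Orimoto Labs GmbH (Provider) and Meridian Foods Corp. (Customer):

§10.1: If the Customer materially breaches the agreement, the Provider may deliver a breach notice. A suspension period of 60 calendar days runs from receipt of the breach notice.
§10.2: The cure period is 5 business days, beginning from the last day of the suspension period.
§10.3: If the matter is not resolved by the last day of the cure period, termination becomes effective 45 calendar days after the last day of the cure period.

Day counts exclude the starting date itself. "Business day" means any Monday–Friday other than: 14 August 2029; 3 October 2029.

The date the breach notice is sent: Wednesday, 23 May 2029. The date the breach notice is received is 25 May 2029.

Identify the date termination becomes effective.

14 September 2029

The last day of the suspension period: 25 May 2029 + 60 days = 24 July 2029.
The last day of the cure period: 5 business days after Tuesday, 24 July 2029, skipping weekends — Jul 25, Jul 26, Jul 27, Jul 30, Jul 31 — lands on Tuesday, 31 July 2029.
The date termination becomes effective: 45 calendar days after 31 July 2029 is 14 September 2029.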